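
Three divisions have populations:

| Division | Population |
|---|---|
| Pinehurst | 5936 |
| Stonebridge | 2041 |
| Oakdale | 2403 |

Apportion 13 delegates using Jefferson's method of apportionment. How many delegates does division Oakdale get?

3

Standard divisor 10380/13 ≈ 798.462; standard quotas: Pinehurst 7.434, Stonebridge 2.556, Oakdale 3.010.
Rounding down gives 7, 2, 3 = 12 seats, so the divisor must be adjusted.
With modified divisor 700: modified quotas Pinehurst 8.480, Stonebridge 2.916, Oakdale 3.433.
Rounding down: Pinehurst 8, Stonebridge 2, Oakdale 3 (total 13).
Oakdale receives 3.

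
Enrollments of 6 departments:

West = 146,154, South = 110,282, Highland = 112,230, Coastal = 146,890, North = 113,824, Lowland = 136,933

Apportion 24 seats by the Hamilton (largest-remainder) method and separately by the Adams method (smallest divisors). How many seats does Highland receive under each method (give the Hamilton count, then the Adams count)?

3 and 4

Hamilton: West 5, South 3, Highland 3, Coastal 5, North 4, Lowland 4.
Adams: West 4, South 4, Highland 4, Coastal 4, North 4, Lowland 4.
Highland gets 3 under Hamilton and 4 under Adams.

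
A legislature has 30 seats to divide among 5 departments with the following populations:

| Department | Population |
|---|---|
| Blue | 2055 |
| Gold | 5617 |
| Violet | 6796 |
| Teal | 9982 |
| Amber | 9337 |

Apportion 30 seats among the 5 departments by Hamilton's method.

Blue: 2, Gold: 5, Violet: 6, Teal: 9, Amber: 8

Total 33787; standard divisor 33787/30 ≈ 1126.233.
Standard quotas: Blue 1.8247, Gold 4.9874, Violet 6.0343, Teal 8.8632, Amber 8.2905.
Lower quotas: Blue 1, Gold 4, Violet 6, Teal 8, Amber 8 (sum 27, leaving 3 seats).
Remainders in descending order: Gold 0.9874, Teal 0.8632, Blue 0.8247, Amber 0.2905, Violet 0.0343.
Largest remainders: Gold, Teal, Blue receive the extra seats.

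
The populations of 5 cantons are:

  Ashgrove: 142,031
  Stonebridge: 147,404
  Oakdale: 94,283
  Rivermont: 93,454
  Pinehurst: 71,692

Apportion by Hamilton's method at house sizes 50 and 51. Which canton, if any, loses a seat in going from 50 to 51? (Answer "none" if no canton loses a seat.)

Pinehurst

At 50 seats: Ashgrove 13, Stonebridge 13, Oakdale 9, Rivermont 8, Pinehurst 7.
At 51 seats: Ashgrove 13, Stonebridge 14, Oakdale 9, Rivermont 9, Pinehurst 6.
Pinehurst drops from 7 to 6.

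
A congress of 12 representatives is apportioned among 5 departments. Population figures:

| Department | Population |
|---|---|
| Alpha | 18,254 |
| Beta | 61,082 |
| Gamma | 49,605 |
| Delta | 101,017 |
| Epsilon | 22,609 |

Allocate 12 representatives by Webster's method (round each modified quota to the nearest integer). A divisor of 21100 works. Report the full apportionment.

Alpha 1, Beta 3, Gamma 2, Delta 5, Epsilon 1

With modified divisor 21100: modified quotas Alpha 0.865, Beta 2.895, Gamma 2.351, Delta 4.788, Epsilon 1.072.
Rounding to the nearest integer: Alpha 1, Beta 3, Gamma 2, Delta 5, Epsilon 1 (total 12).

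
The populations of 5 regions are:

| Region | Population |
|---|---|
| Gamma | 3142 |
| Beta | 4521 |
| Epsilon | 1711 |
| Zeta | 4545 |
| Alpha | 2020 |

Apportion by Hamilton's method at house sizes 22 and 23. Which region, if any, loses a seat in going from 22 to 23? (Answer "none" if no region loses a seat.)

At 22 seats: Gamma 4, Beta 6, Epsilon 3, Zeta 6, Alpha 3.
At 23 seats: Gamma 5, Beta 6, Epsilon 2, Zeta 7, Alpha 3.
Epsilon drops from 3 to 2.

Epsilon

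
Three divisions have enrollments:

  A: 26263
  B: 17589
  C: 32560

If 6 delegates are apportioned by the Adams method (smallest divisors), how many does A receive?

2

Standard divisor 76412/6 ≈ 12735.333; standard quotas: A 2.062, B 1.381, C 2.557.
Rounding up gives 3, 2, 3 = 8 seats, so the divisor must be adjusted.
With modified divisor 16900: modified quotas A 1.554, B 1.041, C 1.927.
Rounding up: A 2, B 2, C 2 (total 6).
A receives 2.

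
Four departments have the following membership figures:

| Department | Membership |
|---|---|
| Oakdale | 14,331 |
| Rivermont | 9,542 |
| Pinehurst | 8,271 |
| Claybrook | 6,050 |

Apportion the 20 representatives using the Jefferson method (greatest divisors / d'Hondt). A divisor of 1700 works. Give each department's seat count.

With modified divisor 1700: modified quotas Oakdale 8.430, Rivermont 5.613, Pinehurst 4.865, Claybrook 3.559.
Rounding down: Oakdale 8, Rivermont 5, Pinehurst 4, Claybrook 3 (total 20).

Oakdale=8; Rivermont=5; Pinehurst=4; Claybrook=3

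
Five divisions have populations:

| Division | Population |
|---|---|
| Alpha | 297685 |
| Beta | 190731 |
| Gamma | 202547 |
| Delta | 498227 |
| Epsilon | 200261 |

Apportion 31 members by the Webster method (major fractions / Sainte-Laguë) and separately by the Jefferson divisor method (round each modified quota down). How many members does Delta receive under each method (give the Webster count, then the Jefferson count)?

Webster: Alpha 7, Beta 4, Gamma 5, Delta 11, Epsilon 4.
Jefferson: Alpha 7, Beta 4, Gamma 4, Delta 12, Epsilon 4.
Delta gets 11 under Webster and 12 under Jefferson.

11 and 12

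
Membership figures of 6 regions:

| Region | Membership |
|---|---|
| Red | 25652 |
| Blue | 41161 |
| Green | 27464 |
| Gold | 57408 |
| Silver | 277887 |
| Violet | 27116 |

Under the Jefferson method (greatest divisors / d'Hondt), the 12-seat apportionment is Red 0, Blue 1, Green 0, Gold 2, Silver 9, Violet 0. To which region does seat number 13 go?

Priority for the next seat is population ÷ (current seats + 1).
Priorities: Red 25652.000, Blue 20580.500, Green 27464.000, Gold 19136.000, Silver 27788.700, Violet 27116.000.
Highest priority: Silver.

Silver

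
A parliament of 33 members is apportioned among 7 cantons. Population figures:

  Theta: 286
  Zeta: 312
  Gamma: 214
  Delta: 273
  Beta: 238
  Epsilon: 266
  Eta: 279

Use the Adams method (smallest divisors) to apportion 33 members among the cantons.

Theta 5, Zeta 5, Gamma 4, Delta 5, Beta 4, Epsilon 5, Eta 5

Standard divisor 1868/33 ≈ 56.606; standard quotas: Theta 5.052, Zeta 5.512, Gamma 3.781, Delta 4.823, Beta 4.204, Epsilon 4.699, Eta 4.929.
Rounding up gives 6, 6, 4, 5, 5, 5, 5 = 36 seats, so the divisor must be adjusted.
With modified divisor 64: modified quotas Theta 4.469, Zeta 4.875, Gamma 3.344, Delta 4.266, Beta 3.719, Epsilon 4.156, Eta 4.359.
Rounding up: Theta 5, Zeta 5, Gamma 4, Delta 5, Beta 4, Epsilon 5, Eta 5 (total 33).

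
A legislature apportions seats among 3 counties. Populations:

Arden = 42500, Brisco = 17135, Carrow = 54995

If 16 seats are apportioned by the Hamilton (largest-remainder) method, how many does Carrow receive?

8

The standard divisor is 114630/16 ≈ 7164.375.
Standard quotas: Arden 5.9321, Brisco 2.3917, Carrow 7.6762.
Lower quotas: Arden 5, Brisco 2, Carrow 7 (sum 14, leaving 2 seats).
Remainders in descending order: Arden 0.9321, Carrow 0.6762, Brisco 0.3917.
Largest remainders: Arden, Carrow receive the extra seats.
Carrow receives 8.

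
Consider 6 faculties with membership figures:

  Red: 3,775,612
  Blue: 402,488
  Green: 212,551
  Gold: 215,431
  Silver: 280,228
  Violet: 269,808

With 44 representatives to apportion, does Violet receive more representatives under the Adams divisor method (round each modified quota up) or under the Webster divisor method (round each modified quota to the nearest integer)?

Adams

Adams: Red 30, Blue 4, Green 2, Gold 2, Silver 3, Violet 3.
Webster: Red 33, Blue 3, Green 2, Gold 2, Silver 2, Violet 2.
Violet gets 3 under Adams and 2 under Webster.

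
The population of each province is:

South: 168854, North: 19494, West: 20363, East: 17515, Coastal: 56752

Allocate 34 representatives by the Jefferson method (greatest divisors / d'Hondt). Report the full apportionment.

Standard divisor 282978/34 ≈ 8322.882; standard quotas: South 20.288, North 2.342, West 2.447, East 2.104, Coastal 6.819.
Rounding down gives 20, 2, 2, 2, 6 = 32 seats, so the divisor must be adjusted.
With modified divisor 7900: modified quotas South 21.374, North 2.468, West 2.578, East 2.217, Coastal 7.184.
Rounding down: South 21, North 2, West 2, East 2, Coastal 7 (total 34).

South 21, North 2, West 2, East 2, Coastal 7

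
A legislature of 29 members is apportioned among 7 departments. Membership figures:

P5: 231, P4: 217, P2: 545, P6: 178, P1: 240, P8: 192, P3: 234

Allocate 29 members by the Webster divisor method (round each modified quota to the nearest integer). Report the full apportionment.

Standard divisor 1837/29 ≈ 63.345; standard quotas: P5 3.647, P4 3.426, P2 8.604, P6 2.810, P1 3.789, P8 3.031, P3 3.694.
Rounding to the nearest integer gives 4, 3, 9, 3, 4, 3, 4 = 30 seats, so the divisor must be adjusted.
With modified divisor 65: modified quotas P5 3.554, P4 3.338, P2 8.385, P6 2.738, P1 3.692, P8 2.954, P3 3.600.
Rounding to the nearest integer: P5 4, P4 3, P2 8, P6 3, P1 4, P8 3, P3 4 (total 29).

P5 4, P4 3, P2 8, P6 3, P1 4, P8 3, P3 4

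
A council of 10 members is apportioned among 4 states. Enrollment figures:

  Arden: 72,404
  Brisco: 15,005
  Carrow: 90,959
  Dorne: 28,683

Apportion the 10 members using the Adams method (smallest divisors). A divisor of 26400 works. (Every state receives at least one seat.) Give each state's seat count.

With modified divisor 26400: modified quotas Arden 2.743, Brisco 0.568, Carrow 3.445, Dorne 1.086.
Rounding up: Arden 3, Brisco 1, Carrow 4, Dorne 2 (total 10).

Arden 3, Brisco 1, Carrow 4, Dorne 2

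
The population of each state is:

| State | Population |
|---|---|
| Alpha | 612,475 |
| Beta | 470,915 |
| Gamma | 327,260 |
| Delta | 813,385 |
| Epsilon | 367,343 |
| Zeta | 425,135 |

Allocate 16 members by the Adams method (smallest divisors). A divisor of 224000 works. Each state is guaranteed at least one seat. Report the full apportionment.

With modified divisor 224000: modified quotas Alpha 2.734, Beta 2.102, Gamma 1.461, Delta 3.631, Epsilon 1.640, Zeta 1.898.
Rounding up: Alpha 3, Beta 3, Gamma 2, Delta 4, Epsilon 2, Zeta 2 (total 16).

Alpha 3; Beta 3; Gamma 2; Delta 4; Epsilon 2; Zeta 2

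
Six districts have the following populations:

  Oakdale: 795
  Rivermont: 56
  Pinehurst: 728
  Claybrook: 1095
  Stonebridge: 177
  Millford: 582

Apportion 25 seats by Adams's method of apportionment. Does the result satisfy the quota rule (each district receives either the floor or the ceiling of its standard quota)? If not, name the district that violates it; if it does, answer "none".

Standard quotas: Oakdale 5.789, Rivermont 0.408, Pinehurst 5.301, Claybrook 7.974, Stonebridge 1.289, Millford 4.238.
Adams allocation: Oakdale 6, Rivermont 1, Pinehurst 5, Claybrook 7, Stonebridge 2, Millford 4.
Every allocation lies between the lower and upper quota.

none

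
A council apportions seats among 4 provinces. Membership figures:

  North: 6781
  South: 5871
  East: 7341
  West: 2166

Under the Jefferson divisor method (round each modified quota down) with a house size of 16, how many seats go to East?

6

Standard divisor 22159/16 ≈ 1384.938; standard quotas: North 4.896, South 4.239, East 5.301, West 1.564.
Rounding down gives 4, 4, 5, 1 = 14 seats, so the divisor must be adjusted.
With modified divisor 1200: modified quotas North 5.651, South 4.893, East 6.117, West 1.805.
Rounding down: North 5, South 4, East 6, West 1 (total 16).
East receives 6.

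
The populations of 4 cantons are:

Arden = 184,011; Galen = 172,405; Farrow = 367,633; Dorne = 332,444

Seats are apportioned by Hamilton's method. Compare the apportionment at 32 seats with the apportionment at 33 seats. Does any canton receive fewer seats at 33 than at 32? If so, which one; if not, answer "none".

none

At 32 seats: Arden 6, Galen 5, Farrow 11, Dorne 10.
At 33 seats: Arden 6, Galen 5, Farrow 12, Dorne 10.
No canton's allocation decreased.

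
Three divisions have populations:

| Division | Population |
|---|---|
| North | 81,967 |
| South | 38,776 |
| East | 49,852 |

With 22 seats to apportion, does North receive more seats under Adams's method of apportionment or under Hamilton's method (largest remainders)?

Hamilton

Adams: North 10, South 5, East 7.
Hamilton: North 11, South 5, East 6.
North gets 10 under Adams and 11 under Hamilton.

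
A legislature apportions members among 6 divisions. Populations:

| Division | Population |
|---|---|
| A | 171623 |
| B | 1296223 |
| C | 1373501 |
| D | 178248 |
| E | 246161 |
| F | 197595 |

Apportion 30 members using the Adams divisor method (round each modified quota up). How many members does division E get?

Standard divisor 3463351/30 ≈ 115445.033; standard quotas: A 1.487, B 11.228, C 11.897, D 1.544, E 2.132, F 1.712.
Rounding up gives 2, 12, 12, 2, 3, 2 = 33 seats, so the divisor must be adjusted.
With modified divisor 127200: modified quotas A 1.349, B 10.190, C 10.798, D 1.401, E 1.935, F 1.553.
Rounding up: A 2, B 11, C 11, D 2, E 2, F 2 (total 30).
E receives 2.

2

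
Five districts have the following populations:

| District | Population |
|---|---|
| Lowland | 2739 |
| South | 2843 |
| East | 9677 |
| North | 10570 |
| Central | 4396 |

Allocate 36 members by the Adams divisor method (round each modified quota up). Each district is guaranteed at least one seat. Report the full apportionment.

Lowland=4, South=4, East=11, North=12, Central=5

Standard divisor 30225/36 ≈ 839.583; standard quotas: Lowland 3.262, South 3.386, East 11.526, North 12.590, Central 5.236.
Rounding up gives 4, 4, 12, 13, 6 = 39 seats, so the divisor must be adjusted.
With modified divisor 900: modified quotas Lowland 3.043, South 3.159, East 10.752, North 11.744, Central 4.884.
Rounding up: Lowland 4, South 4, East 11, North 12, Central 5 (total 36).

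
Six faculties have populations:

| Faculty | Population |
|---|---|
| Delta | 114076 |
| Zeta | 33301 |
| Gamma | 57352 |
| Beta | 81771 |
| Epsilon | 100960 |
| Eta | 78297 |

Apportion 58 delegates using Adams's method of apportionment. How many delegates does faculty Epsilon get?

Standard divisor 465757/58 ≈ 8030.293; standard quotas: Delta 14.206, Zeta 4.147, Gamma 7.142, Beta 10.183, Epsilon 12.572, Eta 9.750.
Rounding up gives 15, 5, 8, 11, 13, 10 = 62 seats, so the divisor must be adjusted.
With modified divisor 8370: modified quotas Delta 13.629, Zeta 3.979, Gamma 6.852, Beta 9.770, Epsilon 12.062, Eta 9.354.
Rounding up: Delta 14, Zeta 4, Gamma 7, Beta 10, Epsilon 13, Eta 10 (total 58).
Epsilon receives 13.

13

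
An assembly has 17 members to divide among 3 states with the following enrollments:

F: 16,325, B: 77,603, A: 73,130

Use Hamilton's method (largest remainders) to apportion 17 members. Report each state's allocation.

F 2; B 8; A 7

Standard divisor: 167058 ÷ 17 ≈ 9826.941.
Standard quotas: F 1.6612, B 7.8970, A 7.4418.
Lower quotas: F 1, B 7, A 7 (sum 15, leaving 2 seats).
Remainders in descending order: B 0.8970, F 0.6612, A 0.4418.
Largest remainders: B, F receive the extra seats.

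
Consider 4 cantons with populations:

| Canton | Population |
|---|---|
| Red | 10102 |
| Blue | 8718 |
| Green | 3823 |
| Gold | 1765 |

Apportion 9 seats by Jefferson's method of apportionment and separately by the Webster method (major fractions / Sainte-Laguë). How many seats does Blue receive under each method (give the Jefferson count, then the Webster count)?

4 and 3

Jefferson: Red 4, Blue 4, Green 1, Gold 0.
Webster: Red 4, Blue 3, Green 1, Gold 1.
Blue gets 4 under Jefferson and 3 under Webster.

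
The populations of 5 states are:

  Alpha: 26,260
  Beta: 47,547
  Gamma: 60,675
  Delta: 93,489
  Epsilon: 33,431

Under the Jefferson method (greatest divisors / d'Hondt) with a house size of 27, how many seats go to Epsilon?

Standard divisor 261402/27 ≈ 9681.556; standard quotas: Alpha 2.712, Beta 4.911, Gamma 6.267, Delta 9.656, Epsilon 3.453.
Rounding down gives 2, 4, 6, 9, 3 = 24 seats, so the divisor must be adjusted.
With modified divisor 8693.5: modified quotas Alpha 3.021, Beta 5.469, Gamma 6.979, Delta 10.754, Epsilon 3.846.
Rounding down: Alpha 3, Beta 5, Gamma 6, Delta 10, Epsilon 3 (total 27).
Epsilon receives 3.

3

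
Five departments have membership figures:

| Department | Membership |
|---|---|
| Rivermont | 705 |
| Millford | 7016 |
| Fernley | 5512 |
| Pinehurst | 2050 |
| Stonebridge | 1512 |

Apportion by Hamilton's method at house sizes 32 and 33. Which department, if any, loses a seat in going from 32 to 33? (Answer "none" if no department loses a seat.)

none

At 32 seats: Rivermont 1, Millford 13, Fernley 11, Pinehurst 4, Stonebridge 3.
At 33 seats: Rivermont 1, Millford 14, Fernley 11, Pinehurst 4, Stonebridge 3.
No department's allocation decreased.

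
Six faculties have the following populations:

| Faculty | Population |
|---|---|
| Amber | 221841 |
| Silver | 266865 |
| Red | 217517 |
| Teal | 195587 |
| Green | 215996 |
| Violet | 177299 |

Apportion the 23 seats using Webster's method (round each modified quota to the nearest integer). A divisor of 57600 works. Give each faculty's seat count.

Amber: 4, Silver: 5, Red: 4, Teal: 3, Green: 4, Violet: 3

With modified divisor 57600: modified quotas Amber 3.851, Silver 4.633, Red 3.776, Teal 3.396, Green 3.750, Violet 3.078.
Rounding to the nearest integer: Amber 4, Silver 5, Red 4, Teal 3, Green 4, Violet 3 (total 23).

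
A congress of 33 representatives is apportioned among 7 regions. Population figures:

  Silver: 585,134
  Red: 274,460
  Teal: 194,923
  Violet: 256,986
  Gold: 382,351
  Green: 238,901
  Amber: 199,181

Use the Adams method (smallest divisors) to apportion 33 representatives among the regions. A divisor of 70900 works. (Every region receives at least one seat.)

Silver 9, Red 4, Teal 3, Violet 4, Gold 6, Green 4, Amber 3

With modified divisor 70900: modified quotas Silver 8.253, Red 3.871, Teal 2.749, Violet 3.625, Gold 5.393, Green 3.370, Amber 2.809.
Rounding up: Silver 9, Red 4, Teal 3, Violet 4, Gold 6, Green 4, Amber 3 (total 33).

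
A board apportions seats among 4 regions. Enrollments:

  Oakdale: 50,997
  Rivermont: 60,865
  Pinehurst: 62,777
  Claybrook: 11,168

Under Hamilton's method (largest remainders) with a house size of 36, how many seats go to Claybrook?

2

The standard divisor is 185807/36 ≈ 5161.306.
Standard quotas: Oakdale 9.8806, Rivermont 11.7926, Pinehurst 12.1630, Claybrook 2.1638.
Lower quotas: Oakdale 9, Rivermont 11, Pinehurst 12, Claybrook 2 (sum 34, leaving 2 seats).
Remainders in descending order: Oakdale 0.8806, Rivermont 0.7926, Claybrook 0.1638, Pinehurst 0.1630.
Largest remainders: Oakdale, Rivermont receive the extra seats.
Claybrook receives 2.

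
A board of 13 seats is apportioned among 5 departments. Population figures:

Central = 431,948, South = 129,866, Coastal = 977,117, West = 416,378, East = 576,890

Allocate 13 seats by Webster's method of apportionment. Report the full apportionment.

Central: 2, South: 1, Coastal: 5, West: 2, East: 3

Standard divisor 2532199/13 ≈ 194784.538; standard quotas: Central 2.218, South 0.667, Coastal 5.016, West 2.138, East 2.962.
Rounding to the nearest integer gives Central 2, South 1, Coastal 5, West 2, East 3 — total 13, matching the house size, so no adjustment is needed.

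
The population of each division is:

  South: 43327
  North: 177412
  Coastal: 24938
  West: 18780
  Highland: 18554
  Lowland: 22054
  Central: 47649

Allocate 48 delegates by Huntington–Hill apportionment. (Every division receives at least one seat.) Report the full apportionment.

With divisor 7452: modified quotas South 5.814, North 23.807, Coastal 3.346, West 2.520, Highland 2.490, Lowland 2.959, Central 6.394.
Geometric-mean thresholds: South √(5·6)=5.477, North √(23·24)=23.495, Coastal √(3·4)=3.464, West √(2·3)=2.449, Highland √(2·3)=2.449, Lowland √(2·3)=2.449, Central √(6·7)=6.481.
Each quota rounded against its threshold gives South 6, North 24, Coastal 3, West 3, Highland 3, Lowland 3, Central 6 (total 48).

South=6, North=24, Coastal=3, West=3, Highland=3, Lowland=3, Central=6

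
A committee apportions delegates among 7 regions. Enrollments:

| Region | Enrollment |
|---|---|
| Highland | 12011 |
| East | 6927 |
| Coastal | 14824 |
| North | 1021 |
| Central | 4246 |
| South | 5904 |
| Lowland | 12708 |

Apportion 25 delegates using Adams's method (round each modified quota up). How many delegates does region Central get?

Standard divisor 57641/25 ≈ 2305.64; standard quotas: Highland 5.209, East 3.004, Coastal 6.429, North 0.443, Central 1.842, South 2.561, Lowland 5.512.
Rounding up gives 6, 4, 7, 1, 2, 3, 6 = 29 seats, so the divisor must be adjusted.
With modified divisor 2700: modified quotas Highland 4.449, East 2.566, Coastal 5.490, North 0.378, Central 1.573, South 2.187, Lowland 4.707.
Rounding up: Highland 5, East 3, Coastal 6, North 1, Central 2, South 3, Lowland 5 (total 25).
Central receives 2.

2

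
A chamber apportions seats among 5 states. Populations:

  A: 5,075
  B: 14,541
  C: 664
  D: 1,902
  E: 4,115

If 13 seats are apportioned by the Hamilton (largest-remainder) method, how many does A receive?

The standard divisor is 26297/13 ≈ 2022.846.
Standard quotas: A 2.5088, B 7.1884, C 0.3283, D 0.9403, E 2.0343.
Lower quotas: A 2, B 7, C 0, D 0, E 2 (sum 11, leaving 2 seats).
Remainders in descending order: D 0.9403, A 0.5088, C 0.3283, B 0.1884, E 0.0343.
The surplus seats go to D, A.
A receives 3.

3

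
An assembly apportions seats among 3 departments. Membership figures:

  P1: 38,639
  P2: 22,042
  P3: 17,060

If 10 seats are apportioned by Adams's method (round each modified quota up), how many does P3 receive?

Standard divisor 77741/10 ≈ 7774.1; standard quotas: P1 4.970, P2 2.835, P3 2.194.
Rounding up gives 5, 3, 3 = 11 seats, so the divisor must be adjusted.
With modified divisor 9100: modified quotas P1 4.246, P2 2.422, P3 1.875.
Rounding up: P1 5, P2 3, P3 2 (total 10).
P3 receives 2.

2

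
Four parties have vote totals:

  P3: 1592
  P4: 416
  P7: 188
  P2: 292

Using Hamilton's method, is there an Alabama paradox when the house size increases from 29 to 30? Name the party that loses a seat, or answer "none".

none

At 29 seats: P3 19, P4 5, P7 2, P2 3.
At 30 seats: P3 19, P4 5, P7 2, P2 4.
No party's allocation decreased.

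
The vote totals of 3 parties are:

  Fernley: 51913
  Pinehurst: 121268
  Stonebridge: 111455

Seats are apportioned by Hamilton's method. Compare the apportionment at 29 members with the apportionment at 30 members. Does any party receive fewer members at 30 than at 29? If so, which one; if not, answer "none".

none

At 29 seats: Fernley 5, Pinehurst 12, Stonebridge 12.
At 30 seats: Fernley 5, Pinehurst 13, Stonebridge 12.
No party's allocation decreased.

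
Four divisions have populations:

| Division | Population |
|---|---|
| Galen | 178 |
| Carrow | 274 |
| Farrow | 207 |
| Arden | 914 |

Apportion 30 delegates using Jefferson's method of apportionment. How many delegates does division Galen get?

Standard divisor 1573/30 ≈ 52.433; standard quotas: Galen 3.395, Carrow 5.226, Farrow 3.948, Arden 17.432.
Rounding down gives 3, 5, 3, 17 = 28 seats, so the divisor must be adjusted.
With modified divisor 50: modified quotas Galen 3.560, Carrow 5.480, Farrow 4.140, Arden 18.280.
Rounding down: Galen 3, Carrow 5, Farrow 4, Arden 18 (total 30).
Galen receives 3.

3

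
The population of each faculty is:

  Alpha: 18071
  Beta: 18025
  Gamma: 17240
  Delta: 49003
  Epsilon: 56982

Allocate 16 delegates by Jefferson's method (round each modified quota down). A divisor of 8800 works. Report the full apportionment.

With modified divisor 8800: modified quotas Alpha 2.054, Beta 2.048, Gamma 1.959, Delta 5.569, Epsilon 6.475.
Rounding down: Alpha 2, Beta 2, Gamma 1, Delta 5, Epsilon 6 (total 16).

Alpha: 2, Beta: 2, Gamma: 1, Delta: 5, Epsilon: 6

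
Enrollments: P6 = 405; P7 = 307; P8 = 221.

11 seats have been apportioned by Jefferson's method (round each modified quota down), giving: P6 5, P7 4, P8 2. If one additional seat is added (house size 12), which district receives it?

Priority for the next seat is population ÷ (current seats + 1).
Priorities: P6 67.500, P7 61.400, P8 73.667.
Highest priority: P8.

P8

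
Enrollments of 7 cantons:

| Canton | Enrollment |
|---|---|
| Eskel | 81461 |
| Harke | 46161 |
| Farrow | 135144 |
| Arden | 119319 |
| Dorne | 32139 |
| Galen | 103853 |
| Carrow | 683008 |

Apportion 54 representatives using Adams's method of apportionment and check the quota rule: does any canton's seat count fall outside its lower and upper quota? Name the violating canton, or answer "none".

Standard quotas: Eskel 3.662, Harke 2.075, Farrow 6.076, Arden 5.365, Dorne 1.445, Galen 4.669, Carrow 30.708.
Adams allocation: Eskel 4, Harke 2, Farrow 6, Arden 6, Dorne 2, Galen 5, Carrow 29.
Carrow has quota 30.708 (lower 30, upper 31) but receives 29 — outside the quota interval.

Carrow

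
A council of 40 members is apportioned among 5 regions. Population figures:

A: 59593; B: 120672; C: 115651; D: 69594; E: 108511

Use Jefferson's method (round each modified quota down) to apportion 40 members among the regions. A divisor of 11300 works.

A: 5, B: 10, C: 10, D: 6, E: 9

With modified divisor 11300: modified quotas A 5.274, B 10.679, C 10.235, D 6.159, E 9.603.
Rounding down: A 5, B 10, C 10, D 6, E 9 (total 40).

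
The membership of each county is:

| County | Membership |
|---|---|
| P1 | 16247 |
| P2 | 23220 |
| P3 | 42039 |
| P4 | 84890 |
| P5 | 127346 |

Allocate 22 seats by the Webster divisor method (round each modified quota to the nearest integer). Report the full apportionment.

P1 1; P2 2; P3 3; P4 6; P5 10

Standard divisor 293742/22 ≈ 13351.909; standard quotas: P1 1.217, P2 1.739, P3 3.149, P4 6.358, P5 9.538.
Rounding to the nearest integer gives P1 1, P2 2, P3 3, P4 6, P5 10 — total 22, matching the house size, so no adjustment is needed.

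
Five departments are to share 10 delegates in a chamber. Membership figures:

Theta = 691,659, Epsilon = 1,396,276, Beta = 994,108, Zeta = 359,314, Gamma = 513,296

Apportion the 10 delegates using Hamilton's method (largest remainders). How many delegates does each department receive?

Theta 2, Epsilon 4, Beta 2, Zeta 1, Gamma 1

Total 3954653; standard divisor 3954653/10 ≈ 395465.3.
Standard quotas: Theta 1.7490, Epsilon 3.5307, Beta 2.5138, Zeta 0.9086, Gamma 1.2980.
Lower quotas: Theta 1, Epsilon 3, Beta 2, Zeta 0, Gamma 1 (sum 7, leaving 3 seats).
Remainders in descending order: Zeta 0.9086, Theta 0.7490, Epsilon 0.5307, Beta 0.5138, Gamma 0.2980.
Largest remainders: Zeta, Theta, Epsilon receive the extra seats.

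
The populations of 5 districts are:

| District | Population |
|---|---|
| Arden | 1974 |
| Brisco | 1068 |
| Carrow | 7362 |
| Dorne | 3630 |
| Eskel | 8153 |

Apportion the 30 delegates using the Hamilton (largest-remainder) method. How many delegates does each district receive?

Arden 3, Brisco 1, Carrow 10, Dorne 5, Eskel 11

The standard divisor is 22187/30 ≈ 739.567.
Standard quotas: Arden 2.6691, Brisco 1.4441, Carrow 9.9545, Dorne 4.9083, Eskel 11.0240.
Lower quotas: Arden 2, Brisco 1, Carrow 9, Dorne 4, Eskel 11 (sum 27, leaving 3 seats).
Remainders in descending order: Carrow 0.9545, Dorne 0.9083, Arden 0.6691, Brisco 0.4441, Eskel 0.0240.
The surplus seats go to Carrow, Dorne, Arden.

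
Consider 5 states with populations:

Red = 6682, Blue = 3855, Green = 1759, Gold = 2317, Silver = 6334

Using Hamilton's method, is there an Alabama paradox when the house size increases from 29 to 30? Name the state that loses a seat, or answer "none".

At 29 seats: Red 9, Blue 5, Green 3, Gold 3, Silver 9.
At 30 seats: Red 10, Blue 6, Green 2, Gold 3, Silver 9.
Green drops from 3 to 2.

Green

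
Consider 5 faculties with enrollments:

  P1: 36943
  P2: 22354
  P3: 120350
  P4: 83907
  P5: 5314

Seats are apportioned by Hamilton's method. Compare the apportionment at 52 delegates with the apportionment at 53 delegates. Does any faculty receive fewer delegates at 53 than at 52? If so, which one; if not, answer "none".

P2

At 52 seats: P1 7, P2 5, P3 23, P4 16, P5 1.
At 53 seats: P1 7, P2 4, P3 24, P4 17, P5 1.
P2 drops from 5 to 4.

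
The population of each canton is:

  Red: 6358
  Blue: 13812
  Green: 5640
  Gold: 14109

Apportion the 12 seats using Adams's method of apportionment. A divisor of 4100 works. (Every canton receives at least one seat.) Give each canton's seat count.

Red 2; Blue 4; Green 2; Gold 4

With modified divisor 4100: modified quotas Red 1.551, Blue 3.369, Green 1.376, Gold 3.441.
Rounding up: Red 2, Blue 4, Green 2, Gold 4 (total 12).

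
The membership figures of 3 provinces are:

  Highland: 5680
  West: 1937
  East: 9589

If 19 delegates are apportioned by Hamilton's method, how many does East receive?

The standard divisor is 17206/19 ≈ 905.579.
Standard quotas: Highland 6.2722, West 2.1390, East 10.5888.
Lower quotas: Highland 6, West 2, East 10 (sum 18, leaving 1 seat).
Remainders in descending order: East 0.5888, Highland 0.2722, West 0.1390.
Largest remainder: East receives the extra seat.
East receives 11.

11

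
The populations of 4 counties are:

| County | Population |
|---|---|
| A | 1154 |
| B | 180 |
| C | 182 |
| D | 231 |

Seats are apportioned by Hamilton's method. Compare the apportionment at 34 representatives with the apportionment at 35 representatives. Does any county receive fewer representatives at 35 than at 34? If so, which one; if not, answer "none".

At 34 seats: A 22, B 4, C 4, D 4.
At 35 seats: A 23, B 3, C 4, D 5.
B drops from 4 to 3.

B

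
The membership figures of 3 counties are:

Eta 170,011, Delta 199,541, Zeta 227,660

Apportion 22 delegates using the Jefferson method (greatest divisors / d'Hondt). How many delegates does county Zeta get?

Standard divisor 597212/22 ≈ 27146; standard quotas: Eta 6.263, Delta 7.351, Zeta 8.387.
Rounding down gives 6, 7, 8 = 21 seats, so the divisor must be adjusted.
With modified divisor 25100: modified quotas Eta 6.773, Delta 7.950, Zeta 9.070.
Rounding down: Eta 6, Delta 7, Zeta 9 (total 22).
Zeta receives 9.

9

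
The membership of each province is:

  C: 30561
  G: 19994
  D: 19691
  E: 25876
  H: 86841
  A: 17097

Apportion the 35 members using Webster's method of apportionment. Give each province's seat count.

C: 5, G: 4, D: 3, E: 5, H: 15, A: 3

Standard divisor 200060/35 ≈ 5716; standard quotas: C 5.347, G 3.498, D 3.445, E 4.527, H 15.193, A 2.991.
Rounding to the nearest integer gives 5, 3, 3, 5, 15, 3 = 34 seats, so the divisor must be adjusted.
With modified divisor 5670: modified quotas C 5.390, G 3.526, D 3.473, E 4.564, H 15.316, A 3.015.
Rounding to the nearest integer: C 5, G 4, D 3, E 5, H 15, A 3 (total 35).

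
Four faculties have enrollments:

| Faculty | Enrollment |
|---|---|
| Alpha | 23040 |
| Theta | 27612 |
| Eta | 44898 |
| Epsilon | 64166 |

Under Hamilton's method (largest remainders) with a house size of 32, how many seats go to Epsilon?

13

Standard divisor: 159716 ÷ 32 ≈ 4991.125.
Standard quotas: Alpha 4.6162, Theta 5.5322, Eta 8.9956, Epsilon 12.8560.
Lower quotas: Alpha 4, Theta 5, Eta 8, Epsilon 12 (sum 29, leaving 3 seats).
Remainders in descending order: Eta 0.9956, Epsilon 0.8560, Alpha 0.6162, Theta 0.5322.
The surplus seats go to Eta, Epsilon, Alpha.
Epsilon receives 13.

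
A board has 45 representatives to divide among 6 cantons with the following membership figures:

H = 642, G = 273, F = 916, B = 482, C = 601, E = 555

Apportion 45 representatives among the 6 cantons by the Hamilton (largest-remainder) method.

The standard divisor is 3469/45 ≈ 77.089.
Standard quotas: H 8.328, G 3.541, F 11.882, B 6.253, C 7.796, E 7.199.
Lower quotas: H 8, G 3, F 11, B 6, C 7, E 7 (sum 42, leaving 3 seats).
Remainders in descending order: F 0.882, C 0.796, G 0.541, H 0.328, B 0.253, E 0.199.
Largest remainders: F, C, G receive the extra seats.

H 8, G 4, F 12, B 6, C 8, E 7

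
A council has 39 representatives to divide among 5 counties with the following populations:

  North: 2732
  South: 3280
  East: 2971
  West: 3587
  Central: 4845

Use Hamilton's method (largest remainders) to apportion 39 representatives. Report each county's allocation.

North=6; South=7; East=7; West=8; Central=11

Standard divisor: 17415 ÷ 39 ≈ 446.538.
Standard quotas: North 6.118, South 7.345, East 6.653, West 8.033, Central 10.850.
Lower quotas: North 6, South 7, East 6, West 8, Central 10 (sum 37, leaving 2 seats).
Remainders in descending order: Central 0.850, East 0.653, South 0.345, North 0.118, West 0.033.
Largest remainders: Central, East receive the extra seats.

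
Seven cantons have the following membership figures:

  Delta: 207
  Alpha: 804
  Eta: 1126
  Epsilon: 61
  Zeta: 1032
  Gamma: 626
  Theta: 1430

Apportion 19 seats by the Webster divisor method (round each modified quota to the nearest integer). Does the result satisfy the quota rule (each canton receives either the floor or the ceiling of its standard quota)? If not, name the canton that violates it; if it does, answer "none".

none

Standard quotas: Delta 0.744, Alpha 2.890, Eta 4.047, Epsilon 0.219, Zeta 3.709, Gamma 2.250, Theta 5.140.
Webster allocation: Delta 1, Alpha 3, Eta 4, Epsilon 0, Zeta 4, Gamma 2, Theta 5.
Every allocation lies between the lower and upper quota.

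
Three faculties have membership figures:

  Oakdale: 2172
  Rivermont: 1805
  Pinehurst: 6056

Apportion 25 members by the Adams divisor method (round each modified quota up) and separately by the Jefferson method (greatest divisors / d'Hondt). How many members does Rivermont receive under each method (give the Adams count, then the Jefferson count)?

Adams: Oakdale 6, Rivermont 5, Pinehurst 14.
Jefferson: Oakdale 5, Rivermont 4, Pinehurst 16.
Rivermont gets 5 under Adams and 4 under Jefferson.

5 and 4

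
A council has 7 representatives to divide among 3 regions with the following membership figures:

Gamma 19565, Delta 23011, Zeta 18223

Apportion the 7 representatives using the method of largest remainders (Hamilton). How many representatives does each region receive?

Gamma=2, Delta=3, Zeta=2

Total 60799; standard divisor 60799/7 ≈ 8685.571.
Standard quotas: Gamma 2.2526, Delta 2.6493, Zeta 2.0981.
Lower quotas: Gamma 2, Delta 2, Zeta 2 (sum 6, leaving 1 seat).
Remainders in descending order: Delta 0.6493, Gamma 0.2526, Zeta 0.0981.
The surplus seat goes to Delta.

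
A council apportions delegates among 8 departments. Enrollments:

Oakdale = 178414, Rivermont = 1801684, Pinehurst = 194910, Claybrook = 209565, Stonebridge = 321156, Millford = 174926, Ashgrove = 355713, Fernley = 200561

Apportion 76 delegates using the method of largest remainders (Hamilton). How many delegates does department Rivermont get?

40

Standard divisor: 3436929 ÷ 76 ≈ 45222.75.
Standard quotas: Oakdale 3.9452, Rivermont 39.8402, Pinehurst 4.3100, Claybrook 4.6341, Stonebridge 7.1016, Millford 3.8681, Ashgrove 7.8658, Fernley 4.4350.
Lower quotas: Oakdale 3, Rivermont 39, Pinehurst 4, Claybrook 4, Stonebridge 7, Millford 3, Ashgrove 7, Fernley 4 (sum 71, leaving 5 seats).
Remainders in descending order: Oakdale 0.9452, Millford 0.8681, Ashgrove 0.8658, Rivermont 0.8402, Claybrook 0.6341, Fernley 0.4350, Pinehurst 0.3100, Stonebridge 0.1016.
Largest remainders: Oakdale, Millford, Ashgrove, Rivermont, Claybrook receive the extra seats.
Rivermont receives 40.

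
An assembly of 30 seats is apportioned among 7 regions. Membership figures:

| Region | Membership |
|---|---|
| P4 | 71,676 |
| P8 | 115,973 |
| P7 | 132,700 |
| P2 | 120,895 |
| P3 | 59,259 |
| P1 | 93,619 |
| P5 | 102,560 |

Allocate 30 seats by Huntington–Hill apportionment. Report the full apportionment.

With divisor 23563: modified quotas P4 3.042, P8 4.922, P7 5.632, P2 5.131, P3 2.515, P1 3.973, P5 4.353.
Geometric-mean thresholds: P4 √(3·4)=3.464, P8 √(4·5)=4.472, P7 √(5·6)=5.477, P2 √(5·6)=5.477, P3 √(2·3)=2.449, P1 √(3·4)=3.464, P5 √(4·5)=4.472.
Each quota rounded against its threshold gives P4 3, P8 5, P7 6, P2 5, P3 3, P1 4, P5 4 (total 30).

P4 3, P8 5, P7 6, P2 5, P3 3, P1 4, P5 4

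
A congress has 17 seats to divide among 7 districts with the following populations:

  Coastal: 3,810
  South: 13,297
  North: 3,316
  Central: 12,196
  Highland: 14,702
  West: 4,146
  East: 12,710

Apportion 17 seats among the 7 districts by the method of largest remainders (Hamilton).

Coastal 1, South 4, North 1, Central 3, Highland 4, West 1, East 3

Standard divisor: 64177 ÷ 17 ≈ 3775.118.
Standard quotas: Coastal 1.0092, South 3.5223, North 0.8784, Central 3.2306, Highland 3.8944, West 1.0982, East 3.3668.
Lower quotas: Coastal 1, South 3, North 0, Central 3, Highland 3, West 1, East 3 (sum 14, leaving 3 seats).
Remainders in descending order: Highland 0.8944, North 0.8784, South 0.5223, East 0.3668, Central 0.2306, West 0.0982, Coastal 0.0092.
The surplus seats go to Highland, North, South.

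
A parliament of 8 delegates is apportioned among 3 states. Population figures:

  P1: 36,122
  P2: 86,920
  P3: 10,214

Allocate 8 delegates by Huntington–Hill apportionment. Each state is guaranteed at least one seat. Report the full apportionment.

With divisor 17653: modified quotas P1 2.046, P2 4.924, P3 0.579.
Geometric-mean thresholds: P1 √(2·3)=2.449, P2 √(4·5)=4.472, P3 (min 1).
Each quota rounded against its threshold gives P1 2, P2 5, P3 1 (total 8).

P1=2, P2=5, P3=1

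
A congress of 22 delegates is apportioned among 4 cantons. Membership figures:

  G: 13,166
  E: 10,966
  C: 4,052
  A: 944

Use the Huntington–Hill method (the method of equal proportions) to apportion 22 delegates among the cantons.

G=10, E=8, C=3, A=1

With divisor 1340: modified quotas G 9.825, E 8.184, C 3.024, A 0.704.
Geometric-mean thresholds: G √(9·10)=9.487, E √(8·9)=8.485, C √(3·4)=3.464, A (min 1).
Each quota rounded against its threshold gives G 10, E 8, C 3, A 1 (total 22).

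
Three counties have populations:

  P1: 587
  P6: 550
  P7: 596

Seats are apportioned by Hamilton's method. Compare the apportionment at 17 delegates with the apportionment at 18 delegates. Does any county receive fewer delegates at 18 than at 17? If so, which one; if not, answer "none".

none

At 17 seats: P1 6, P6 5, P7 6.
At 18 seats: P1 6, P6 6, P7 6.
No county's allocation decreased.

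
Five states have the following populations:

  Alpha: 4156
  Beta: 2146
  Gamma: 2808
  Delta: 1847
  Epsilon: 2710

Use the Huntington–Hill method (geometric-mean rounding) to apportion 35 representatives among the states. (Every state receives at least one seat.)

With divisor 394: modified quotas Alpha 10.548, Beta 5.447, Gamma 7.127, Delta 4.688, Epsilon 6.878.
Geometric-mean thresholds: Alpha √(10·11)=10.488, Beta √(5·6)=5.477, Gamma √(7·8)=7.483, Delta √(4·5)=4.472, Epsilon √(6·7)=6.481.
Each quota rounded against its threshold gives Alpha 11, Beta 5, Gamma 7, Delta 5, Epsilon 7 (total 35).

Alpha=11; Beta=5; Gamma=7; Delta=5; Epsilon=7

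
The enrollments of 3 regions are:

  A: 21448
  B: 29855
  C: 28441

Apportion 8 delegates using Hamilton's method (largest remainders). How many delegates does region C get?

Total 79744; standard divisor 79744/8 = 9968.
Standard quotas: A 2.1517, B 2.9951, C 2.8532.
Lower quotas: A 2, B 2, C 2 (sum 6, leaving 2 seats).
Remainders in descending order: B 0.9951, C 0.8532, A 0.1517.
Largest remainders: B, C receive the extra seats.
C receives 3.

3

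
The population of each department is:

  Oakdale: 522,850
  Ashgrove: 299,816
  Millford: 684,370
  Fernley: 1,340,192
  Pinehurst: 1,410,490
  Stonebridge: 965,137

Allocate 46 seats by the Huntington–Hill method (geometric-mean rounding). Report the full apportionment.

Oakdale 5, Ashgrove 3, Millford 6, Fernley 12, Pinehurst 12, Stonebridge 8

With divisor 115196: modified quotas Oakdale 4.539, Ashgrove 2.603, Millford 5.941, Fernley 11.634, Pinehurst 12.244, Stonebridge 8.378.
Geometric-mean thresholds: Oakdale √(4·5)=4.472, Ashgrove √(2·3)=2.449, Millford √(5·6)=5.477, Fernley √(11·12)=11.489, Pinehurst √(12·13)=12.490, Stonebridge √(8·9)=8.485.
Each quota rounded against its threshold gives Oakdale 5, Ashgrove 3, Millford 6, Fernley 12, Pinehurst 12, Stonebridge 8 (total 46).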